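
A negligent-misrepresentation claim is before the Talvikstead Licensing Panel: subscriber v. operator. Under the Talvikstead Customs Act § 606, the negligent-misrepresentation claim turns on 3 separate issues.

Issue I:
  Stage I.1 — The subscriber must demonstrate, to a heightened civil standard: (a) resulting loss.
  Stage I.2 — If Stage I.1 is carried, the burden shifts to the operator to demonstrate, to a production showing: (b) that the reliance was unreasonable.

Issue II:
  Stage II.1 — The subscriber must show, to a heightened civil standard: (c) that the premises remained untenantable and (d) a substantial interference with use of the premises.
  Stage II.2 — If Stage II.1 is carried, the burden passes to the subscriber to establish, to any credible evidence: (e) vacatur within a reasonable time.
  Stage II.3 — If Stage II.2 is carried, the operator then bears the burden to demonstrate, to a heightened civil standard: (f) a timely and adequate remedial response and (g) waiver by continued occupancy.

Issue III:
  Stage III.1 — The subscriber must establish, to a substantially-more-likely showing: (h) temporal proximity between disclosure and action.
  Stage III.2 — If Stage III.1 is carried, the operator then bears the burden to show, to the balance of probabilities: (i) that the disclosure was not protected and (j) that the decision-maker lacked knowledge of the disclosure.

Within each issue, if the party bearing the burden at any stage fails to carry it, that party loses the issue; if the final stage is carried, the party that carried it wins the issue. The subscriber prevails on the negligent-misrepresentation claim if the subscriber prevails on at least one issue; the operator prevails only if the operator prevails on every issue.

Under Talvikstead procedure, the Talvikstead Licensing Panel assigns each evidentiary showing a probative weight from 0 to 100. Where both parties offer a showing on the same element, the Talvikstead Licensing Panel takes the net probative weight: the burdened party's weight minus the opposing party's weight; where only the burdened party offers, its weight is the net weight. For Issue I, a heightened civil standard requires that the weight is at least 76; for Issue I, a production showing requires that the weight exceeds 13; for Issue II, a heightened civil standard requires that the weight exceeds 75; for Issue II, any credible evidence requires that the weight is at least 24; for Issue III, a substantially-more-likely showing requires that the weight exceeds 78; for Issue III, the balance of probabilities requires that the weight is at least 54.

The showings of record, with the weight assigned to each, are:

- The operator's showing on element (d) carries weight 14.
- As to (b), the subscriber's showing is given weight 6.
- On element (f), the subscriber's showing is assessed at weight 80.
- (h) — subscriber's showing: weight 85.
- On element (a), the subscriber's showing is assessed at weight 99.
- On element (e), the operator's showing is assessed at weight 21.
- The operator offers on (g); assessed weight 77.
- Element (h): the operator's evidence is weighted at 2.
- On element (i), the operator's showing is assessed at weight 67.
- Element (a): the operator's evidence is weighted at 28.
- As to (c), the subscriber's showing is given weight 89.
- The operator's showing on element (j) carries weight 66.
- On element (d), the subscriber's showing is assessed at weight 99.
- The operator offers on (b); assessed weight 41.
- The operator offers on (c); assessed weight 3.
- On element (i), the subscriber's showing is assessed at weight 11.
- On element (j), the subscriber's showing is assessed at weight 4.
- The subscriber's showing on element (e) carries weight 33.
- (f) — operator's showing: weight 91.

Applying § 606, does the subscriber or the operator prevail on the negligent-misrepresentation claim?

operator

— Issue I —
Stage I.1 — burden on subscriber; standard: a heightened civil standard (weight is at least 76).
    (a): 99 − 28 = 71 < 76 [not met]
  Stage I.1 not carried; the subscriber fails its burden.
So the operator prevails on this issue.
— Issue II —
Stage II.1 (subscriber, a heightened civil standard, weight exceeds 75): (c) net 89−3=86 > 75 — meets; (d) net 99−14=85 > 75 — meets.
  Stage II.1 carried; the burden remains with the subscriber.
Stage II.2 (subscriber, any credible evidence, weight is at least 24): (e) net 33−21=12 < 24 — fails.
  The subscriber does not carry Stage II.2.
The operator prevails on this issue.
— Issue III —
Stage III.1 — burden on subscriber; standard: a substantially-more-likely showing (weight exceeds 78).
    (h): 85 − 2 = 83 > 78 [met]
  Stage III.1 is satisfied; the onus moves to the operator.
Stage III.2 — burden on operator; standard: the balance of probabilities (weight is at least 54).
    (i): 67 − 11 = 56 ≥ 54 [met]
    (j): 66 − 4 = 62 ≥ 54 [met]
  The operator carries the last stage.
With every stage satisfied, the operator prevails on this issue.
Per-issue: Issue I → operator; Issue II → operator; Issue III → operator. The subscriber must prevail on at least one issue; overall, the operator prevails.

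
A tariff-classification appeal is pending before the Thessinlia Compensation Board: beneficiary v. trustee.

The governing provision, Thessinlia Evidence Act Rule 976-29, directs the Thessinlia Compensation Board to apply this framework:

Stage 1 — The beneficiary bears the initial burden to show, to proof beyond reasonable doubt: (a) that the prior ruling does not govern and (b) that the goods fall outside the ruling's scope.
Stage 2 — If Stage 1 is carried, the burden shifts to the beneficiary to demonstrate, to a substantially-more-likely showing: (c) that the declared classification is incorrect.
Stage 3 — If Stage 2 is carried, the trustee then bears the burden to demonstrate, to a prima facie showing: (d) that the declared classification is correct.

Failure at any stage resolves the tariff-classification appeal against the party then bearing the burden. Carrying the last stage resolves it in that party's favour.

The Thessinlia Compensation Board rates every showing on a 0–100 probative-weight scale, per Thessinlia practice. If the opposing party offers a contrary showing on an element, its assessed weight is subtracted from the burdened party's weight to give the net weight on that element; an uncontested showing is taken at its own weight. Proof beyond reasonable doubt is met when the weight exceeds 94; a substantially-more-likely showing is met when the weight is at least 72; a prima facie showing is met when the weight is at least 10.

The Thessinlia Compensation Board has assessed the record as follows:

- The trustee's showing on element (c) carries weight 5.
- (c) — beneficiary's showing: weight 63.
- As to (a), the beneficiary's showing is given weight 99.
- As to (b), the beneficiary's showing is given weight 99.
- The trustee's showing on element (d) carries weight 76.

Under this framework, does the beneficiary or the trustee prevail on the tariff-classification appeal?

trustee

At Stage 1 the beneficiary must meet proof beyond reasonable doubt (weight exceeds 94): on (a) the weight is 99, > 94, so (a) meets the standard; on (b) the weight is 99, > 94, so (b) meets the standard.
  Stage 1 is satisfied; the beneficiary continues to bear the burden.
At Stage 2 the beneficiary must meet a substantially-more-likely showing (weight is at least 72): on (c) the weight is 63 less the opposing 5 gives net 58, < 72, so (c) does not meet the standard.
  The beneficiary does not carry Stage 2.
So the trustee prevails.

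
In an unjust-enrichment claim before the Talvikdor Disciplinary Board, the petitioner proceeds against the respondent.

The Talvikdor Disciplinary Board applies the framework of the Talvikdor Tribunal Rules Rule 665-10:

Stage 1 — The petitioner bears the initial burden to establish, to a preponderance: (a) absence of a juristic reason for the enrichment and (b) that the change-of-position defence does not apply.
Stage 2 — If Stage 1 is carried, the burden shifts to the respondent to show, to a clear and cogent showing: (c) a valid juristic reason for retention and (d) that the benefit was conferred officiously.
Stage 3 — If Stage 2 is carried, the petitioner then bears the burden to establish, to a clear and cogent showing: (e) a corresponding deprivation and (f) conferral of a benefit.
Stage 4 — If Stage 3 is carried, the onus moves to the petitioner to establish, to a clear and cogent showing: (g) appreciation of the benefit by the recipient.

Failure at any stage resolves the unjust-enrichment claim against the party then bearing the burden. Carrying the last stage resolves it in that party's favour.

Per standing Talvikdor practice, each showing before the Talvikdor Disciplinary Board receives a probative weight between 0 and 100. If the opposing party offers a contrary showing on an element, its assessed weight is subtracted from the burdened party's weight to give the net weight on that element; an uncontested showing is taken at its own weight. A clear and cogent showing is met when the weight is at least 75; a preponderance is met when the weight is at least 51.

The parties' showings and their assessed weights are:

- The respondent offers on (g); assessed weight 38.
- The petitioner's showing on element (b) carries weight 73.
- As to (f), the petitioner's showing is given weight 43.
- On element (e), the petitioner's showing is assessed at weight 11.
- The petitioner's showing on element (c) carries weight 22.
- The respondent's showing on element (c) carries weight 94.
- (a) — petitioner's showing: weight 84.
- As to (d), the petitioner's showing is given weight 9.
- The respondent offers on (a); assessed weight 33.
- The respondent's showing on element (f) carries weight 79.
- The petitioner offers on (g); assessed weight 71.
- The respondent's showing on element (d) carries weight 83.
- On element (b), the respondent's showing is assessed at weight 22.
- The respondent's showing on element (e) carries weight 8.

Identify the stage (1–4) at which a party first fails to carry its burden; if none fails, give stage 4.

stage 2

Stage 1 — burden on petitioner; standard: a preponderance (weight is at least 51).
    (a): 84 − 33 = 51 ≥ 51 [met]
    (b): 73 − 22 = 51 ≥ 51 [met]
  The petitioner carries Stage 1; the respondent now bears the burden.
Stage 2 — burden on respondent; standard: a clear and cogent showing (weight is at least 75).
    (c): 94 − 22 = 72 < 75 [not met]
    (d): 83 − 9 = 74 < 75 [not met]
  Stage 2 not carried; the respondent fails its burden.
So the petitioner prevails.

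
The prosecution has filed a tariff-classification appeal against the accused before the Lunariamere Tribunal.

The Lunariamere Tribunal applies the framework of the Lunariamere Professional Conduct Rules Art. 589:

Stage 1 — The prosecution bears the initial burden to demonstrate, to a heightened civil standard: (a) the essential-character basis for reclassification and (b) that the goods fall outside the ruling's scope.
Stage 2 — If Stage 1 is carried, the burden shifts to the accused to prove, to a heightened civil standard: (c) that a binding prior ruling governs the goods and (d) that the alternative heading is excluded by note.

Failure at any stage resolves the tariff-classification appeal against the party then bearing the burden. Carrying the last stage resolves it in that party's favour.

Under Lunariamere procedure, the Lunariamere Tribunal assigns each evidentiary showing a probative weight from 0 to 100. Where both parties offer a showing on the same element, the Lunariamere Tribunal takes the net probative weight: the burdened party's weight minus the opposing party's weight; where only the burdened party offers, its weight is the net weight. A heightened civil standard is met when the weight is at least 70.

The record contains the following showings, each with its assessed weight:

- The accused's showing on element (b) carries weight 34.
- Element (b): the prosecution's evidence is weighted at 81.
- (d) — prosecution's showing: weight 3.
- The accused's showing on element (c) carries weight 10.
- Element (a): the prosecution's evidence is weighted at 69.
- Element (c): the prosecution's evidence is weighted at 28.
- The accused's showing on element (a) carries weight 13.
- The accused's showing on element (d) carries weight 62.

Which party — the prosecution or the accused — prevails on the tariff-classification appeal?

Stage 1 — burden on prosecution; standard: a heightened civil standard (weight is at least 70).
    (a): 69 − 13 = 56 < 70 [not met]
    (b): 81 − 34 = 47 < 70 [not met]
  Stage 1 not carried; the prosecution fails its burden.
The analysis ends at Stage 1; the accused prevails.

accused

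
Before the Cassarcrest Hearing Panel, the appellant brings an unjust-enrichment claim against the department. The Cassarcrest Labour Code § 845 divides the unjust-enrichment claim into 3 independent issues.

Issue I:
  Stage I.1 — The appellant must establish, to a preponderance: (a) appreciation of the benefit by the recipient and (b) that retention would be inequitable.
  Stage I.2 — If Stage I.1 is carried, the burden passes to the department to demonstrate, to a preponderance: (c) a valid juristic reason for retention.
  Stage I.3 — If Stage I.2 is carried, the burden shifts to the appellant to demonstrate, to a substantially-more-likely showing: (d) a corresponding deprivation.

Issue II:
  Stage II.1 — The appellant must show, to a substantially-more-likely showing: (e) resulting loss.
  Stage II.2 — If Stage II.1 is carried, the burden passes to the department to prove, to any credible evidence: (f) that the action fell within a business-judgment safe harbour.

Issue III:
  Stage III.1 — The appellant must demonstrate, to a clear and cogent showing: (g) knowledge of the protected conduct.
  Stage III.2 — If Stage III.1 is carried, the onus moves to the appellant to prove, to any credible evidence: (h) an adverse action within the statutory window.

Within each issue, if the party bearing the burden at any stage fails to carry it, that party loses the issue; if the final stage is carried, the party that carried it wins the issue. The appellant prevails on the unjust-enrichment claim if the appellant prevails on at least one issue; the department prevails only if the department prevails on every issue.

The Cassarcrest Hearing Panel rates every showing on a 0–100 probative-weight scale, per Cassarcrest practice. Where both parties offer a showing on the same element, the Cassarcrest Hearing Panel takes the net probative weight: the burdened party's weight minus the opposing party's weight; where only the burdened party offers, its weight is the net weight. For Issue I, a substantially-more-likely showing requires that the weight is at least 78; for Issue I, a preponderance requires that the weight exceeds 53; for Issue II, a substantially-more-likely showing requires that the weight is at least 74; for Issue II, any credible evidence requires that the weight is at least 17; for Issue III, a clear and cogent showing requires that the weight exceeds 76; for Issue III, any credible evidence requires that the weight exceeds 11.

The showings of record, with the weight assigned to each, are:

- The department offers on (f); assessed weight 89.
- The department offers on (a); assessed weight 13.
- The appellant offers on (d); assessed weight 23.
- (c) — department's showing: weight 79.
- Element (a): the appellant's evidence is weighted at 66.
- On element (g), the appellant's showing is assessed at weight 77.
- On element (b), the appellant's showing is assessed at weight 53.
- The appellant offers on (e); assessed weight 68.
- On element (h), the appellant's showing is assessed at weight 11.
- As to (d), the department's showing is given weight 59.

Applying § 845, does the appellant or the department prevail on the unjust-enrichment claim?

— Issue I —
Stage I.1 — burden on appellant; standard: a preponderance (weight exceeds 53).
    (a): 66 − 13 = 53 ≤ 53 [not met]
    (b): 53 ≤ 53 [not met]
  Not every element is met, so the appellant fails to carry Stage I.1.
So the department prevails on this issue.
— Issue II —
Stage II.1 — burden on appellant; standard: a substantially-more-likely showing (weight is at least 74).
    (e): 68 < 74 [not met]
  The appellant does not carry Stage II.1.
The department prevails on this issue.
— Issue III —
At Stage III.1 the appellant must meet a clear and cogent showing (weight exceeds 76): on (g) the weight is 77, which does exceed 76, so (g) meets the standard.
  All elements met. The appellant retains the burden for Stage III.2.
At Stage III.2 the appellant must meet any credible evidence (weight exceeds 11): on (h) the weight is 11, ≤ 11, so (h) does not meet the standard.
  Stage III.2 not carried; the appellant fails its burden.
The analysis ends at Stage III.2; the department prevails on this issue.
Per-issue: Issue I → department; Issue II → department; Issue III → department. The appellant must prevail on at least one issue; overall, the department prevails.

department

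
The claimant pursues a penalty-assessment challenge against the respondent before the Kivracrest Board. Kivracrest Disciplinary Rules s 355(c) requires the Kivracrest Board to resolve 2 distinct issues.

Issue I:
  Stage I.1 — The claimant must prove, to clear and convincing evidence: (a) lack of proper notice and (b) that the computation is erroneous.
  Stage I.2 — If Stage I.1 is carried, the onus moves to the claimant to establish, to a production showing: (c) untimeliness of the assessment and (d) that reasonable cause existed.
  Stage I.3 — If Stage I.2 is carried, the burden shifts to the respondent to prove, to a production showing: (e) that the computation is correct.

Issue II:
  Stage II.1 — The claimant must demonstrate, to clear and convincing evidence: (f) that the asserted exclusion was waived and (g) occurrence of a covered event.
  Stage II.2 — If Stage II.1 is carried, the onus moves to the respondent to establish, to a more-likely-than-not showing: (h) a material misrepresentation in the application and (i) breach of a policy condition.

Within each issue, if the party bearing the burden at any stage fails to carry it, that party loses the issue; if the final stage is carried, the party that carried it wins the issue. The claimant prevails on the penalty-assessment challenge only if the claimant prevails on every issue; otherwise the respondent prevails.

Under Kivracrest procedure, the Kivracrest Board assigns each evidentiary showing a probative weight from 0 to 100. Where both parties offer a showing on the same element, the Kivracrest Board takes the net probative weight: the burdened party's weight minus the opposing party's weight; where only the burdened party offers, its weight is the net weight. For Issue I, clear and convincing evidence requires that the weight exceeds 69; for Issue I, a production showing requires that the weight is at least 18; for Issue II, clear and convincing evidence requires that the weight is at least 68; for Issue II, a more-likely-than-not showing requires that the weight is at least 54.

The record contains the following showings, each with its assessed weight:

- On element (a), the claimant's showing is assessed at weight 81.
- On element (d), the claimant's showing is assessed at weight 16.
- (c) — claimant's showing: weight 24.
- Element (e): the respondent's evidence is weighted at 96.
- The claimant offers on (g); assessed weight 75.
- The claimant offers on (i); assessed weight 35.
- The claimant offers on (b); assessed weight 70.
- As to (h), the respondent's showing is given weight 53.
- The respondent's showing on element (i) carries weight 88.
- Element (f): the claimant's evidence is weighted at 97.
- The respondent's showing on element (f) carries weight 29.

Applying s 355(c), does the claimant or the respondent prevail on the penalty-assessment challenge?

respondent

— Issue I —
At Stage I.1 the claimant must meet clear and convincing evidence (weight exceeds 69): on (a) the weight is 81, which does exceed 69, so (a) meets the standard; on (b) the weight is 70, > 69, so (b) meets the standard.
  Stage I.1 carried; the burden remains with the claimant.
At Stage I.2 the claimant must meet a production showing (weight is at least 18): on (c) the weight is 24, ≥ 18, so (c) meets the standard; on (d) the weight is 16, which does not reach 18, so (d) does not meet the standard.
  The claimant does not carry Stage I.2.
The respondent prevails on this issue.
— Issue II —
Stage II.1 — burden on claimant; standard: clear and convincing evidence (weight is at least 68).
    (f): 97 − 29 = 68 ≥ 68 [met]
    (g): 75 ≥ 68 [met]
  Stage II.1 carried; the burden shifts to the respondent.
Stage II.2 — burden on respondent; standard: a more-likely-than-not showing (weight is at least 54).
    (h): 53 < 54 [not met]
    (i): 88 − 35 = 53 < 54 [not met]
  Not every element is met, so the respondent fails to carry Stage II.2.
The analysis ends at Stage II.2; the claimant prevails on this issue.
Per-issue: Issue I → respondent; Issue II → claimant. The claimant must prevail on every issue; overall, the respondent prevails.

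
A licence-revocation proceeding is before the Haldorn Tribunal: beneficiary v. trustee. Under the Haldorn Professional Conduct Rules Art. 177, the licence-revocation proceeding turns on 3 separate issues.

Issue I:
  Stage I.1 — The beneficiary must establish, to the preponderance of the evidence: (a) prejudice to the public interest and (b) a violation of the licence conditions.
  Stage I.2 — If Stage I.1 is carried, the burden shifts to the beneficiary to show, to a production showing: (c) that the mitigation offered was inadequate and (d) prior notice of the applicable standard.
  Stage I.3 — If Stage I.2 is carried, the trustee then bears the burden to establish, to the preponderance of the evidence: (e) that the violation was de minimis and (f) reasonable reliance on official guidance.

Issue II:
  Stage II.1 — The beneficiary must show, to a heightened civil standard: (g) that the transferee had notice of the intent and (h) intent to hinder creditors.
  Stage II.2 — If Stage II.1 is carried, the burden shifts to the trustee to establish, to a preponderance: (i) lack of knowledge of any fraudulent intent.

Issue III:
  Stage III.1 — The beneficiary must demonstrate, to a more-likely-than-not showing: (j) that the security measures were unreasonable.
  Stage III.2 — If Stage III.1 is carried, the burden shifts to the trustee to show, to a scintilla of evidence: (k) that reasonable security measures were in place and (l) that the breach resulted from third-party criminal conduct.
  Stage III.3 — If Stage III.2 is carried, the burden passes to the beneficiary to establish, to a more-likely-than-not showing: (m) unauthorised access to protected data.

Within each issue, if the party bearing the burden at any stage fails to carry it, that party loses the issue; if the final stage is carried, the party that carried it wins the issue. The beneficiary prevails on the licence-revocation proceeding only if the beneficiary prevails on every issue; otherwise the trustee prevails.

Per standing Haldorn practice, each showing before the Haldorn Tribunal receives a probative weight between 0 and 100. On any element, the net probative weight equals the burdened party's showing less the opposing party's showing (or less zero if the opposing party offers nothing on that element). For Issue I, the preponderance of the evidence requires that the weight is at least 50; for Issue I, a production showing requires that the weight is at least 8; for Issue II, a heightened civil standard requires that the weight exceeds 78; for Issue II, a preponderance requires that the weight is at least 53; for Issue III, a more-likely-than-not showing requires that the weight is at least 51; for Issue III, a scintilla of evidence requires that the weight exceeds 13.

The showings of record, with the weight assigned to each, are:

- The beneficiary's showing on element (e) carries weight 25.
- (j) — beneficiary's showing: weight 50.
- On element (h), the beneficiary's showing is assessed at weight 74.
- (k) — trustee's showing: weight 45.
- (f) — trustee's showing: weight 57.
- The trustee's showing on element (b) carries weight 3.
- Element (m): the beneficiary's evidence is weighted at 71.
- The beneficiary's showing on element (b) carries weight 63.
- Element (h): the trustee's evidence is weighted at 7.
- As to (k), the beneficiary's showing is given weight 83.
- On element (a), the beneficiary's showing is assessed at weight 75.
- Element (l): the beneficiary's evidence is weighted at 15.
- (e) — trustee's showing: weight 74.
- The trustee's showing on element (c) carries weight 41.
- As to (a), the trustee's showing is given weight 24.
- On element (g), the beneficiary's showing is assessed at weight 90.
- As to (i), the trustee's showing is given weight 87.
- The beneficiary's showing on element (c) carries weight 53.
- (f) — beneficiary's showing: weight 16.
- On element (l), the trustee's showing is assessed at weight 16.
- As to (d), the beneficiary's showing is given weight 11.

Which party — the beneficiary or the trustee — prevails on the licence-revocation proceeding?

trustee

— Issue I —
Stage I.1 — burden on beneficiary; standard: the preponderance of the evidence (weight is at least 50).
    (a): 75 − 24 = 51 ≥ 50 [met]
    (b): 63 − 3 = 60 ≥ 50 [met]
  All elements met. The beneficiary retains the burden for Stage I.2.
Stage I.2 — burden on beneficiary; standard: a production showing (weight is at least 8).
    (c): 53 − 41 = 12 ≥ 8 [met]
    (d): 11 ≥ 8 [met]
  The beneficiary carries Stage I.2; the trustee now bears the burden.
Stage I.3 — burden on trustee; standard: the preponderance of the evidence (weight is at least 50).
    (e): 74 − 25 = 49 < 50 [not met]
    (f): 57 − 16 = 41 < 50 [not met]
  The trustee does not carry Stage I.3.
So the beneficiary prevails on this issue.
— Issue II —
Stage II.1 — burden on beneficiary; standard: a heightened civil standard (weight exceeds 78).
    (g): 90 > 78 [met]
    (h): 74 − 7 = 67 ≤ 78 [not met]
  Not every element is met, so the beneficiary fails to carry Stage II.1.
The trustee prevails on this issue.
— Issue III —
Stage III.1 — burden on beneficiary; standard: a more-likely-than-not showing (weight is at least 51).
    (j): 50 < 51 [not met]
  Stage III.1 not carried; the beneficiary fails its burden.
The analysis ends at Stage III.1; the trustee prevails on this issue.
Per-issue: Issue I → beneficiary; Issue II → trustee; Issue III → trustee. The beneficiary must prevail on every issue; overall, the trustee prevails.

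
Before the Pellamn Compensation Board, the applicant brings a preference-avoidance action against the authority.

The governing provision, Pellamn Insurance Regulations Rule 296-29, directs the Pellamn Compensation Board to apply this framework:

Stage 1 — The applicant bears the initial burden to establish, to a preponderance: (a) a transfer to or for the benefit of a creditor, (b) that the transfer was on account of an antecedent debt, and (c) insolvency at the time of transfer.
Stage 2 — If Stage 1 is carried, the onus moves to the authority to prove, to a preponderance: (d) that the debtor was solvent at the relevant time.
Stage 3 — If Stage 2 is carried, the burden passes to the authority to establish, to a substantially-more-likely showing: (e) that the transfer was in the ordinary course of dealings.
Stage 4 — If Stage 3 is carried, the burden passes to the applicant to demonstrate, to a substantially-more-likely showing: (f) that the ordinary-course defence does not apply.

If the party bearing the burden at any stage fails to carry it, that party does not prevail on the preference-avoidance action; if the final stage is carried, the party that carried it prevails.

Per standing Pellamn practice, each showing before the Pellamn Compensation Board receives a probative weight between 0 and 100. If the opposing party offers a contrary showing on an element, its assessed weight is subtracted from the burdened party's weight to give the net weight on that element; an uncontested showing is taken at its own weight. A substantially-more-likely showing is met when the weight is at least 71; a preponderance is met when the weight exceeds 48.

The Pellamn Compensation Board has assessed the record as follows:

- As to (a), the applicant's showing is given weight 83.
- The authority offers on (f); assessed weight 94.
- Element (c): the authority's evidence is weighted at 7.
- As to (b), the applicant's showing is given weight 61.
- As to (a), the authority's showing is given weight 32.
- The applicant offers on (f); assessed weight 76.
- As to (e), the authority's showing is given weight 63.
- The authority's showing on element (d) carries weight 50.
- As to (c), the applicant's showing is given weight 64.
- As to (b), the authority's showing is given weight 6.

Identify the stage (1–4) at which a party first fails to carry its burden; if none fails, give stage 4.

stage 3

At Stage 1 the applicant must meet a preponderance (weight exceeds 48): on (a) the weight is 83 less the opposing 32 gives net 51, which does exceed 48, so (a) meets the standard; on (b) the weight is 61 less the opposing 6 gives net 55, which does exceed 48, so (b) meets the standard; on (c) the weight is 64 less the opposing 7 gives net 57, which does exceed 48, so (c) meets the standard.
  All elements met. The burden passes to the authority.
At Stage 2 the authority must meet a preponderance (weight exceeds 48): on (d) the weight is 50, which does exceed 48, so (d) meets the standard.
  Stage 2 is satisfied; the authority continues to bear the burden.
At Stage 3 the authority must meet a substantially-more-likely showing (weight is at least 71): on (e) the weight is 63, < 71, so (e) does not meet the standard.
  The authority does not carry Stage 3.
The applicant prevails.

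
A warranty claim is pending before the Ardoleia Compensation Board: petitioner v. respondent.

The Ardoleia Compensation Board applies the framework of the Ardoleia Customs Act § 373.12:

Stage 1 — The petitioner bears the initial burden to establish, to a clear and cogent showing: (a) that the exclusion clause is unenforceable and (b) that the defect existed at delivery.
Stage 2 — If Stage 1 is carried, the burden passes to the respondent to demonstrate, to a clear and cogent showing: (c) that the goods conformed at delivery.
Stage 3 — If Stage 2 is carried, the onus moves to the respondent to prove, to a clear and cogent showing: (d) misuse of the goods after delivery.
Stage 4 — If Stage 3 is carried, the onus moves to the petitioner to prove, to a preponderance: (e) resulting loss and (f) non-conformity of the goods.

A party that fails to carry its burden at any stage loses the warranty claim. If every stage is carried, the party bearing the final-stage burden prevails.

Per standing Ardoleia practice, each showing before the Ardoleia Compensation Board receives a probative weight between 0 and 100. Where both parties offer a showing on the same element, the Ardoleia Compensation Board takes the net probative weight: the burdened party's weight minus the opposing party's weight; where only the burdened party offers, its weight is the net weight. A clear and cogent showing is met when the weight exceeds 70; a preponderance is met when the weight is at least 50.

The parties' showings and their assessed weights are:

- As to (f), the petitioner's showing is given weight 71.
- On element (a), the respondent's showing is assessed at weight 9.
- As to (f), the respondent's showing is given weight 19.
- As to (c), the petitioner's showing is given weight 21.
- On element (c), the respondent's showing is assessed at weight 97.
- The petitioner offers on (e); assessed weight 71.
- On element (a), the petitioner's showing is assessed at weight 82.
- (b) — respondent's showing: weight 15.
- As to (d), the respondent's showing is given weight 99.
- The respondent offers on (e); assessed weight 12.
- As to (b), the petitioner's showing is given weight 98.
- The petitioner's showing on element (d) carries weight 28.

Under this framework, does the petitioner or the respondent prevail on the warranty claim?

At Stage 1 the petitioner must meet a clear and cogent showing (weight exceeds 70): on (a) the weight is 82 less the opposing 9 gives net 73, > 70, so (a) meets the standard; on (b) the weight is 98 less the opposing 15 gives net 83, > 70, so (b) meets the standard.
  Stage 1 is satisfied; the onus moves to the respondent.
At Stage 2 the respondent must meet a clear and cogent showing (weight exceeds 70): on (c) the weight is 97 less the opposing 21 gives net 76, which does exceed 70, so (c) meets the standard.
  Stage 2 is satisfied; the respondent continues to bear the burden.
At Stage 3 the respondent must meet a clear and cogent showing (weight exceeds 70): on (d) the weight is 99 less the opposing 28 gives net 71, > 70, so (d) meets the standard.
  Stage 3 carried; the burden shifts to the petitioner.
At Stage 4 the petitioner must meet a preponderance (weight is at least 50): on (e) the weight is 71 less the opposing 12 gives net 59, which does reach 50, so (e) meets the standard; on (f) the weight is 71 less the opposing 19 gives net 52, which does reach 50, so (f) meets the standard.
  Stage 4 carried; the final stage is satisfied.
Every stage carried; the petitioner prevails.

petitioner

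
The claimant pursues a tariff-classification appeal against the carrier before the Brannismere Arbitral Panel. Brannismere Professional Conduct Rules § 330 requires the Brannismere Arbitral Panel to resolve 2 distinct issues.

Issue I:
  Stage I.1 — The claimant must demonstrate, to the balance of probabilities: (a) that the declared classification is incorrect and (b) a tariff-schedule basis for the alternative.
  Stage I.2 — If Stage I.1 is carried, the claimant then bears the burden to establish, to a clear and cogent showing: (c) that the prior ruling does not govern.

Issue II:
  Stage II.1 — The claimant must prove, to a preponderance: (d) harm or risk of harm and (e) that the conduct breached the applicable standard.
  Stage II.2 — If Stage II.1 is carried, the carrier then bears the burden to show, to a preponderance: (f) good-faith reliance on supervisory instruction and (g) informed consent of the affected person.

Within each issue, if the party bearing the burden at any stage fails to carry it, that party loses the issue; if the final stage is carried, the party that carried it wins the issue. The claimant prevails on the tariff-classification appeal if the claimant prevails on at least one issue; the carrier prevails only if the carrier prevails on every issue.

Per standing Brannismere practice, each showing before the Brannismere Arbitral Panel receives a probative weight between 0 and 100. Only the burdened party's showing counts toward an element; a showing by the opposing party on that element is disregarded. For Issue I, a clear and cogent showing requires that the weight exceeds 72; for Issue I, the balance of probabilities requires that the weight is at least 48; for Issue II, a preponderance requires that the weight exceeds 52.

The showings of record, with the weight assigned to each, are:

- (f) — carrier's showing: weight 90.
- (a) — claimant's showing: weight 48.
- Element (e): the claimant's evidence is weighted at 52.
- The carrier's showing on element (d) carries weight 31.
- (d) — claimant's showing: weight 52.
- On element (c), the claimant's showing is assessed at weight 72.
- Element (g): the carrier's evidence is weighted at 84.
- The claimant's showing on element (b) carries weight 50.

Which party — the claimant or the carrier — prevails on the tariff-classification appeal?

carrier

— Issue I —
Stage I.1 — burden on claimant; standard: the balance of probabilities (weight is at least 48).
    (a): 48 ≥ 48 [met]
    (b): 50 ≥ 48 [met]
  Stage I.1 is satisfied; the claimant continues to bear the burden.
Stage I.2 — burden on claimant; standard: a clear and cogent showing (weight exceeds 72).
    (c): 72 ≤ 72 [not met]
  Not every element is met, so the claimant fails to carry Stage I.2.
So the carrier prevails on this issue.
— Issue II —
Stage II.1 — burden on claimant; standard: a preponderance (weight exceeds 52).
    (d): 52 (carrier's 31 disregarded) ≤ 52 [not met]
    (e): 52 ≤ 52 [not met]
  The claimant does not carry Stage II.1.
The analysis ends at Stage II.1; the carrier prevails on this issue.
Per-issue: Issue I → carrier; Issue II → carrier. The claimant must prevail on at least one issue; overall, the carrier prevails.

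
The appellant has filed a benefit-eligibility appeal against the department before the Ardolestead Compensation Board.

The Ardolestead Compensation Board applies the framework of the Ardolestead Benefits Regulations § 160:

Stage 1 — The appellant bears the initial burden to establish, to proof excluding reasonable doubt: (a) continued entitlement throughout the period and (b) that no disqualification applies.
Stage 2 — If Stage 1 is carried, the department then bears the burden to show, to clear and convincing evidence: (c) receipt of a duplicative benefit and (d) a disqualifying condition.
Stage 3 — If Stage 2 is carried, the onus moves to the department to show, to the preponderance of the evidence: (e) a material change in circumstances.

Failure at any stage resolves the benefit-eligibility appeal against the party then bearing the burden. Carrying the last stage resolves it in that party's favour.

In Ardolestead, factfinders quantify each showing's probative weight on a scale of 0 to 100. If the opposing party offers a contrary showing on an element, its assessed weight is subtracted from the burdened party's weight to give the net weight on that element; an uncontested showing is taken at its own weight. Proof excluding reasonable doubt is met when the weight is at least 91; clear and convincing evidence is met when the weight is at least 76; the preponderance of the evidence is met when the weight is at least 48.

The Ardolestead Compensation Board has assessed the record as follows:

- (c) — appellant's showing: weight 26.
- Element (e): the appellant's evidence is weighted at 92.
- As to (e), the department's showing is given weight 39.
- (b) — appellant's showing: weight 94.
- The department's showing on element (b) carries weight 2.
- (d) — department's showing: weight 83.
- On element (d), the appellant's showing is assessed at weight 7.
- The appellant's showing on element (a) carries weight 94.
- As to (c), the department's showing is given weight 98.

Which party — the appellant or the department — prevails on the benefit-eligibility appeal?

Stage 1 — burden on appellant; standard: proof excluding reasonable doubt (weight is at least 91).
    (a): 94 ≥ 91 [met]
    (b): 94 − 2 = 92 ≥ 91 [met]
  The appellant carries Stage 1; the department now bears the burden.
Stage 2 — burden on department; standard: clear and convincing evidence (weight is at least 76).
    (c): 98 − 26 = 72 < 76 [not met]
    (d): 83 − 7 = 76 ≥ 76 [met]
  Stage 2 not carried; the department fails its burden.
The appellant prevails.

appellant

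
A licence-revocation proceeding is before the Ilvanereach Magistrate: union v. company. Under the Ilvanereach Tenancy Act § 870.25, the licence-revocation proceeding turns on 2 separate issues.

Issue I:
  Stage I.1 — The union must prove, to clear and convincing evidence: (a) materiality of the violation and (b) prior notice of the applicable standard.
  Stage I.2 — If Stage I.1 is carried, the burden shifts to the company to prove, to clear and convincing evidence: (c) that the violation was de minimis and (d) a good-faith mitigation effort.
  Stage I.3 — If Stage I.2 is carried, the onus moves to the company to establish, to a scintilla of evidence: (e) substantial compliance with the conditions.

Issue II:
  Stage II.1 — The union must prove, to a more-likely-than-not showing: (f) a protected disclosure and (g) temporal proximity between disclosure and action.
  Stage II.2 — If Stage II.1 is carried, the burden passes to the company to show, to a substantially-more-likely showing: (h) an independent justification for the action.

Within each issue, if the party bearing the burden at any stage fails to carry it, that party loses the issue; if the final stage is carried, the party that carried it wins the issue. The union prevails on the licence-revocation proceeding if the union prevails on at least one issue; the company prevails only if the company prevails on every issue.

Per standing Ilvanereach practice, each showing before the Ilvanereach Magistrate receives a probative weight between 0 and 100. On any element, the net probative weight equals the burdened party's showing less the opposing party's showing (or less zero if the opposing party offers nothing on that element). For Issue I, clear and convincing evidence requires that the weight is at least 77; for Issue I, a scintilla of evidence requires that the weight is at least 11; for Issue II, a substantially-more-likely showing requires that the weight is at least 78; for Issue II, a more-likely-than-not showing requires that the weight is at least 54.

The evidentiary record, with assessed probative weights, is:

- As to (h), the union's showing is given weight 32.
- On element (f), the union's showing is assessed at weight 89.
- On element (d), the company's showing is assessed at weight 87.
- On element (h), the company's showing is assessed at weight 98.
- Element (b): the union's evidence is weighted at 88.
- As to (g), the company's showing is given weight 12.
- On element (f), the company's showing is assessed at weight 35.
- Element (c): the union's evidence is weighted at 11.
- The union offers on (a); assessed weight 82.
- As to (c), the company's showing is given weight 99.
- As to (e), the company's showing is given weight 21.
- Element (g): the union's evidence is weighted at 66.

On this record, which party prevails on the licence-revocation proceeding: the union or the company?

union

— Issue I —
Stage I.1 (union, clear and convincing evidence, weight is at least 77): (a) 82 ≥ 77 — meets; (b) 88 ≥ 77 — meets.
  Stage I.1 is satisfied; the onus moves to the company.
Stage I.2 (company, clear and convincing evidence, weight is at least 77): (c) net 99−11=88 ≥ 77 — meets; (d) 87 ≥ 77 — meets.
  All elements met. The company retains the burden for Stage I.3.
Stage I.3 (company, a scintilla of evidence, weight is at least 11): (e) 21 ≥ 11 — meets.
  All elements met at the final stage.
With every stage satisfied, the company prevails on this issue.
— Issue II —
At Stage II.1 the union must meet a more-likely-than-not showing (weight is at least 54): on (f) the weight is 89 less the opposing 35 gives net 54, which does reach 54, so (f) meets the standard; on (g) the weight is 66 less the opposing 12 gives net 54, ≥ 54, so (g) meets the standard.
  All elements met. The burden passes to the company.
At Stage II.2 the company must meet a substantially-more-likely showing (weight is at least 78): on (h) the weight is 98 less the opposing 32 gives net 66, < 78, so (h) does not meet the standard.
  Not every element is met, so the company fails to carry Stage II.2.
The analysis ends at Stage II.2; the union prevails on this issue.
Per-issue: Issue I → company; Issue II → union. The union must prevail on at least one issue; overall, the union prevails.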